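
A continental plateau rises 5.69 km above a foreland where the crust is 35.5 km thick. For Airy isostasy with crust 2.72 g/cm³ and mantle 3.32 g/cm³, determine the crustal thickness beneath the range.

Root depth r = h ρ_c / (ρ_m − ρ_c) = 5.69 km × 2.72 / 0.6 = 25.79 km.
Total thickness = T + h + r = 35.5 km + 5.69 km + 25.79 km = 67 km.

67 km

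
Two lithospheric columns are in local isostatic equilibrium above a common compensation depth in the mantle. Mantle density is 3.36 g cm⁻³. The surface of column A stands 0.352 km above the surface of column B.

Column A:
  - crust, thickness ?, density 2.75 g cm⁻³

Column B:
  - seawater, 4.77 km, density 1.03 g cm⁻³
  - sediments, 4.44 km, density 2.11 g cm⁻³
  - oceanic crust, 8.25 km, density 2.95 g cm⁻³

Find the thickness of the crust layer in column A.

34.8 km

Take the compensation level at the base of the deeper column (depth z_c below the surface of column A) and equate Σ ρ_i t_i down to z_c; mantle fills any gap and the z_c terms cancel.
Column A: x×2.75 + (z_c − 0 − x)×3.36
Column B: 0.352×0 + 4.77×1.03 + 4.44×2.11 + 8.25×2.95 + (z_c − 0.352 − 17.46)×3.36
The z_c×3.36 term appears on both sides and cancels. Collect the known terms of each column as K = Σ(ρt)_known − 3.36 × (depth of known layers): K_A = 0 − 3.36×0 = 0; K_B = 38.619 − 3.36×(0.352 + 17.46) = −21.22932.
Balance: K_A − x×(3.36 − 2.75) = K_B, so x = (K_A − K_B)/(3.36 − 2.75) = 21.2293/0.61 = 34.8 km.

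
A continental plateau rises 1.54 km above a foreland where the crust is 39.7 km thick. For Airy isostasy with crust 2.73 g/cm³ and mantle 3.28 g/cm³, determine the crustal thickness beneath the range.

48.9 km

Root depth r = h ρ_c / (ρ_m − ρ_c) = 1.54 km × 2.73 / 0.55 = 7.644 km.
Total thickness = T + h + r = 39.7 km + 1.54 km + 7.644 km = 48.9 km.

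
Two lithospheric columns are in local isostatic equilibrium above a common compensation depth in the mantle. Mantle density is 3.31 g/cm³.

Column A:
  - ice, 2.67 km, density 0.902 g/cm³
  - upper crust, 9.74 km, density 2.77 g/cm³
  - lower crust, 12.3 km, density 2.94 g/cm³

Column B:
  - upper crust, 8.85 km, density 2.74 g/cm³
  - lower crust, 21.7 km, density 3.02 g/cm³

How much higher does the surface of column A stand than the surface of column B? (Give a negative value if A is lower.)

For any compensation level in the mantle, the mantle terms cancel and isostasy reduces to e = (Σt_A − Σt_B) − (Σ(ρt)_A − Σ(ρt)_B) / ρ_m.
Σt_A = 24.71 km; Σt_B = 30.55 km; Σ(ρt)_A = 65.55014; Σ(ρt)_B = 89.783 (in km·g/cm³).
e = (24.71 − 30.55) − (65.55014 − 89.783) / 3.31 = 1.48 km.

1.48 km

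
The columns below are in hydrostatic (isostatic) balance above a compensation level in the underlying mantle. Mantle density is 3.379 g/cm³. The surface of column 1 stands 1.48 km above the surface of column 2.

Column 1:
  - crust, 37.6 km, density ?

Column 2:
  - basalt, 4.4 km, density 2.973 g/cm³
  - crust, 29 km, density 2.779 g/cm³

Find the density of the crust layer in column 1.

Take the compensation level at the base of the deeper column (depth z_c below the surface of column 1) and equate Σ ρ_i t_i down to z_c; mantle fills any gap and the z_c terms cancel.
Column 1: 37.6×ρ + (z_c − 37.6)×3.379
Column 2: 1.48×0 + 4.4×2.973 + 29×2.779 + (z_c − 1.48 − 33.4)×3.379
The z_c×3.379 term appears on both sides and cancels. Collect the known terms of each column as K = Σ(ρt)_known − 3.379 × (depth of known layers): K_1 = 0 − 3.379×37.6 = −127.0504; K_2 = 93.6722 − 3.379×(1.48 + 33.4) = −24.18732.
Balance: K_1 + 37.6×ρ = K_2, so ρ = (K_2 − K_1)/37.6 = 102.863/37.6 = 2.74 g/cm³.

2.74 g/cm³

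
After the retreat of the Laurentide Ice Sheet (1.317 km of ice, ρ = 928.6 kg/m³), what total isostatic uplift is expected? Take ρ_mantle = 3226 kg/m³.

0.379 km

Removing the load lets mantle flow back in; uplift u satisfies ρ_ice t = ρ_m u.
u = t ρ_ice/ρ_m = 1.317 km × 928.6/3226 = 0.379 km.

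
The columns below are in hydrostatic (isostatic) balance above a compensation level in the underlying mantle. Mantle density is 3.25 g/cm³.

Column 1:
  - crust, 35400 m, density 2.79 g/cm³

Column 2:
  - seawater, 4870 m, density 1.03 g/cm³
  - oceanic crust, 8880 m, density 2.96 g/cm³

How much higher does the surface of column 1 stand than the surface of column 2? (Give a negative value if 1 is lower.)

For any compensation level in the mantle, the mantle terms cancel and isostasy reduces to e = (Σt_1 − Σt_2) − (Σ(ρt)_1 − Σ(ρt)_2) / ρ_m.
Σt_1 = 35400 m; Σt_2 = 13750 m; Σ(ρt)_1 = 98766; Σ(ρt)_2 = 31300.9 (in m·g/cm³).
e = (35400 − 13750) − (98766 − 31300.9) / 3.25 = 892 m.

892 m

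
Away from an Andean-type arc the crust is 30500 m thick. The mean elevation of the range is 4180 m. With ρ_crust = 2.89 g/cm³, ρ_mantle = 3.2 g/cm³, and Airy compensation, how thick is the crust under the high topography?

73600 m

Root depth r = h ρ_c / (ρ_m − ρ_c) = 4180 m × 2.89 / 0.31 = 38970 m.
Total thickness = T + h + r = 30500 m + 4180 m + 38970 m = 73600 m.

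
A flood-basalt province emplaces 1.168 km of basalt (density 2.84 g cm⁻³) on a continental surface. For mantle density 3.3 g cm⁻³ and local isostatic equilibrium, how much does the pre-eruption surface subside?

Subaerial loading: s = t ρ_load / ρ_m.
s = 1.168 km × 2.84/3.3 = 1.01 km.

1.01 km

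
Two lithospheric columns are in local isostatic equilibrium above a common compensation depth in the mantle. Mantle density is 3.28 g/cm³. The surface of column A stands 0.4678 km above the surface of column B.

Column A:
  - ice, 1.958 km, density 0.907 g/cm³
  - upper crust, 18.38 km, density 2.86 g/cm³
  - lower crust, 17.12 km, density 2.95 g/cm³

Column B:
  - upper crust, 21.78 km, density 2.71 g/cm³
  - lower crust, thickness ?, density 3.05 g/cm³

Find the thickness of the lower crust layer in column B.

17.7 km

Take the compensation level at the base of the deeper column (depth z_c below the surface of column A) and equate Σ ρ_i t_i down to z_c; mantle fills any gap and the z_c terms cancel.
Column A: 1.958×0.907 + 18.38×2.86 + 17.12×2.95 + (z_c − 37.458)×3.28
Column B: 0.4678×0 + 21.78×2.71 + x×3.05 + (z_c − 0.4678 − 21.78 − x)×3.28
The z_c×3.28 term appears on both sides and cancels. Collect the known terms of each column as K = Σ(ρt)_known − 3.28 × (depth of known layers): K_A = 104.846706 − 3.28×37.458 = −18.015534; K_B = 59.0238 − 3.28×(0.4678 + 21.78) = −13.948984.
Balance: K_A = K_B − x×(3.28 − 3.05), so x = (K_B − K_A)/(3.28 − 3.05) = 4.06655/0.23 = 17.7 km.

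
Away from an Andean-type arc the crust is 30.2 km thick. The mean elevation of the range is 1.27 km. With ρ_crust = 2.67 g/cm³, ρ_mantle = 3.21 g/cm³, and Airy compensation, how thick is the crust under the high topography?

37.7 km

Root depth r = h ρ_c / (ρ_m − ρ_c) = 1.27 km × 2.67 / 0.54 = 6.279 km.
Total thickness = T + h + r = 30.2 km + 1.27 km + 6.279 km = 37.7 km.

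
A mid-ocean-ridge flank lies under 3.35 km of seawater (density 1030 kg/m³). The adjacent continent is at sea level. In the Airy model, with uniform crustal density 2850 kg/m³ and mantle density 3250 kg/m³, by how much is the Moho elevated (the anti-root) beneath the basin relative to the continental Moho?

15.2 km

For local isostatic compensation: replacing crust with seawater at the top is compensated by replacing crust with mantle at the base: d (ρ_c − ρ_w) = a (ρ_m − ρ_c).
a = d (ρ_c − ρ_w)/(ρ_m − ρ_c) = 3.35 km × 1820/400 = 15.2 km.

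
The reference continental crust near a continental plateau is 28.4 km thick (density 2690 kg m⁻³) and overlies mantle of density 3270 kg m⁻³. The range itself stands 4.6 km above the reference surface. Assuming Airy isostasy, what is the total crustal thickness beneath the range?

Root depth r = h ρ_c / (ρ_m − ρ_c) = 4.6 km × 2690 / 580 = 21.33 km.
Total thickness = T + h + r = 28.4 km + 4.6 km + 21.33 km = 54.3 km.

54.3 km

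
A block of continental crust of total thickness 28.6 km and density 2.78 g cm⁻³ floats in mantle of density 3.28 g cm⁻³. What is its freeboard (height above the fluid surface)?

Floating equilibrium: submerged depth d = t ρ_obj/ρ_fluid = 28.6 km × 2.78/3.28 = 24.24 km.
Freeboard = t − d = 28.6 km − 24.24 km = 4.36 km.

4.36 km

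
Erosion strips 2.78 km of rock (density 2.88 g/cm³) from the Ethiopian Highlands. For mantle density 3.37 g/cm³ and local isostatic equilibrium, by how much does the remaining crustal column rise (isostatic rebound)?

Unloading: uplift u = e ρ_c/ρ_m = 2.78 km × 2.88/3.37 = 2.38 km.

2.38 km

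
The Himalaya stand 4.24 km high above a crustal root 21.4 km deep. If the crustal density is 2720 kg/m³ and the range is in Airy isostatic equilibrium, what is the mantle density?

3260 kg/m³

Airy balance: ρ_c h = (ρ_m − ρ_c) r → ρ_m = ρ_c (1 + h/r).
ρ_m = 2720 × (1 + 4.24 km/21.4 km) = 3260 kg/m³.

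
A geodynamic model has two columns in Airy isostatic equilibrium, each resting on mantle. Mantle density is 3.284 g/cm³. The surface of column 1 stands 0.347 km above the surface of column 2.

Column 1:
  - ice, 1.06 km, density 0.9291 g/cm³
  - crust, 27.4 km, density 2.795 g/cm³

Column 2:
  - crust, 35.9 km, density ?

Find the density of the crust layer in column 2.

Take the compensation level at the base of the deeper column (depth z_c below the surface of column 1) and equate Σ ρ_i t_i down to z_c; mantle fills any gap and the z_c terms cancel.
Column 1: 1.06×0.9291 + 27.4×2.795 + (z_c − 28.46)×3.284
Column 2: 0.347×0 + 35.9×ρ + (z_c − 0.347 − 35.9)×3.284
The z_c×3.284 term appears on both sides and cancels. Collect the known terms of each column as K = Σ(ρt)_known − 3.284 × (depth of known layers): K_1 = 77.567846 − 3.284×28.46 = −15.894794; K_2 = 0 − 3.284×(0.347 + 35.9) = −119.035148.
Balance: K_1 = K_2 + 35.9×ρ, so ρ = (K_1 − K_2)/35.9 = 103.14/35.9 = 2.87 g/cm³.

2.87 g/cm³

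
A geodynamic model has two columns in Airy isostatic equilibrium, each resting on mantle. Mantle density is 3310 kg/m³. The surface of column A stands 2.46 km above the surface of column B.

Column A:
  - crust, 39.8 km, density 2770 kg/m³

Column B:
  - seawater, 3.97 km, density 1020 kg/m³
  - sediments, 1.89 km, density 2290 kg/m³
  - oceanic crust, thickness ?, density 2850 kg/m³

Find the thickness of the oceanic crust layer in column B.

Take the compensation level at the base of the deeper column (depth z_c below the surface of column A) and equate Σ ρ_i t_i down to z_c; mantle fills any gap and the z_c terms cancel.
Column A: 39.8×2770 + (z_c − 39.8)×3310
Column B: 2.46×0 + 3.97×1020 + 1.89×2290 + x×2850 + (z_c − 2.46 − 5.86 − x)×3310
The z_c×3310 term appears on both sides and cancels. Collect the known terms of each column as K = Σ(ρt)_known − 3310 × (depth of known layers): K_A = 110246 − 3310×39.8 = −21492; K_B = 8377.5 − 3310×(2.46 + 5.86) = −19161.7.
Balance: K_A = K_B − x×(3310 − 2850), so x = (K_B − K_A)/(3310 − 2850) = 2330.3/460 = 5.07 km.

5.07 km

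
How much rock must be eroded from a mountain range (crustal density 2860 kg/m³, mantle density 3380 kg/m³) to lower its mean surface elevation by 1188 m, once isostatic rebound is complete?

7720 m

Net drop Δ = e − u = e − e ρ_c/ρ_m = e (ρ_m − ρ_c)/ρ_m.
e = Δ ρ_m/(ρ_m − ρ_c) = 1188 m × 3380/520 = 7720 m.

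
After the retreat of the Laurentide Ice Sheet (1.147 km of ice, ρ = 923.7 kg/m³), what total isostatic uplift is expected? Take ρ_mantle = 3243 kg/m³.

Removing the load lets mantle flow back in; uplift u satisfies ρ_ice t = ρ_m u.
u = t ρ_ice/ρ_m = 1.147 km × 923.7/3243 = 0.327 km.

0.327 km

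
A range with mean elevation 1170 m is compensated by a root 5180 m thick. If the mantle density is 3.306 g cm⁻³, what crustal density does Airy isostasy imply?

ρ_c h = (ρ_m − ρ_c) r → ρ_c (h + r) = ρ_m r → ρ_c = ρ_m r / (h + r).
ρ_c = 3.306 × 5180 m / (1170 m + 5180 m) = 2.7 g cm⁻³.

2.7 g cm⁻³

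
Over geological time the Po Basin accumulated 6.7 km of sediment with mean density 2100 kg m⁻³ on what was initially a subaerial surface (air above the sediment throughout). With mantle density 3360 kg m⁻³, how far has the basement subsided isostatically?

4.19 km

Subaerial load: s = t ρ_sed / ρ_m = 6.7 km × 2100/3360 = 4.19 km.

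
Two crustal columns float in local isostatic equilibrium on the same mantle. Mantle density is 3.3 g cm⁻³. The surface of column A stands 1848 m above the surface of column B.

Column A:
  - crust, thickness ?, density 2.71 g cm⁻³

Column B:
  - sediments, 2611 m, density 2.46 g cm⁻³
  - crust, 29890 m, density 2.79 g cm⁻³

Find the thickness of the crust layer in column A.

39900 m

Take the compensation level at the base of the deeper column (depth z_c below the surface of column A) and equate Σ ρ_i t_i down to z_c; mantle fills any gap and the z_c terms cancel.
Column A: x×2.71 + (z_c − 0 − x)×3.3
Column B: 1848×0 + 2611×2.46 + 29890×2.79 + (z_c − 1848 − 32501)×3.3
The z_c×3.3 term appears on both sides and cancels. Collect the known terms of each column as K = Σ(ρt)_known − 3.3 × (depth of known layers): K_A = 0 − 3.3×0 = 0; K_B = 89816.16 − 3.3×(1848 + 32501) = −23535.54.
Balance: K_A − x×(3.3 − 2.71) = K_B, so x = (K_A − K_B)/(3.3 − 2.71) = 23535.5/0.59 = 39900 m.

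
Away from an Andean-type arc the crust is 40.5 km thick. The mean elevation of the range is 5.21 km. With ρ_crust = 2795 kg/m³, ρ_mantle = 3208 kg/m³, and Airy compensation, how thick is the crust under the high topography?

Root depth r = h ρ_c / (ρ_m − ρ_c) = 5.21 km × 2795 / 413 = 35.26 km.
Total thickness = T + h + r = 40.5 km + 5.21 km + 35.26 km = 81 km.

81 km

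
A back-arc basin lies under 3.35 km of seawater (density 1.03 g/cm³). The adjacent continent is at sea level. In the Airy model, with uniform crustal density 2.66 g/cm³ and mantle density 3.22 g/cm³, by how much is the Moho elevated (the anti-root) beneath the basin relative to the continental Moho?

Balancing pressure at the compensation depth: replacing crust with seawater at the top is compensated by replacing crust with mantle at the base: d (ρ_c − ρ_w) = a (ρ_m − ρ_c).
a = d (ρ_c − ρ_w)/(ρ_m − ρ_c) = 3.35 km × 1.63/0.56 = 9.75 km.

9.75 km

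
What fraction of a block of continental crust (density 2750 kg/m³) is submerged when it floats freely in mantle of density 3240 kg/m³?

Submerged fraction = ρ_obj/ρ_fluid = 2750/3240 = 0.849.

0.849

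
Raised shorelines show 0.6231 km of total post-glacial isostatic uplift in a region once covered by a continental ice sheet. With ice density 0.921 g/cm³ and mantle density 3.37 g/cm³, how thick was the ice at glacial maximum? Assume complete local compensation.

2.28 km

u = t ρ_ice/ρ_m → t = u ρ_m/ρ_ice = 0.6231 km × 3.37/0.921 = 2.28 km.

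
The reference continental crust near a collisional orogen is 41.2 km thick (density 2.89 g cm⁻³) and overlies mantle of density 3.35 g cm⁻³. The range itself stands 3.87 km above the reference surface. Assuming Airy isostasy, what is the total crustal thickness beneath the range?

69.4 km

Root depth r = h ρ_c / (ρ_m − ρ_c) = 3.87 km × 2.89 / 0.46 = 24.31 km.
Total thickness = T + h + r = 41.2 km + 3.87 km + 24.31 km = 69.4 km.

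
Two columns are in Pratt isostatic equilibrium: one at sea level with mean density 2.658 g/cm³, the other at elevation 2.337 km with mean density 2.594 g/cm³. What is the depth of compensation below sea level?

94.7 km

ρ_ref D = ρ (D + h) → D (ρ_ref − ρ) = ρ h.
D = ρ h/(ρ_ref − ρ) = 2.594 × 2.337 km/(2.658 − 2.594) = 94.7 km.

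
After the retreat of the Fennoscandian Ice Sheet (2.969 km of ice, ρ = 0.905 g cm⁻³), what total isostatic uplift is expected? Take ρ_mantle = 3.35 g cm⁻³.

Removing the load lets mantle flow back in; uplift u satisfies ρ_ice t = ρ_m u.
u = t ρ_ice/ρ_m = 2.969 km × 0.905/3.35 = 0.802 km.

0.802 km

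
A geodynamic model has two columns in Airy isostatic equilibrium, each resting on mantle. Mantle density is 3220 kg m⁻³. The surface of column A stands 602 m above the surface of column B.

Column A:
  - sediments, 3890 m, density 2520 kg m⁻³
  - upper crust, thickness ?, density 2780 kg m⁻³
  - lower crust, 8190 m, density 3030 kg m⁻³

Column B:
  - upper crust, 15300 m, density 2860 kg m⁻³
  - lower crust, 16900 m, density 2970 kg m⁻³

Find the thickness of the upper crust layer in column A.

Take the compensation level at the base of the deeper column (depth z_c below the surface of column A) and equate Σ ρ_i t_i down to z_c; mantle fills any gap and the z_c terms cancel.
Column A: 3890×2520 + x×2780 + 8190×3030 + (z_c − 12080 − x)×3220
Column B: 602×0 + 15300×2860 + 16900×2970 + (z_c − 602 − 32200)×3220
The z_c×3220 term appears on both sides and cancels. Collect the known terms of each column as K = Σ(ρt)_known − 3220 × (depth of known layers): K_A = 34618500 − 3220×12080 = −4279100; K_B = 93951000 − 3220×(602 + 32200) = −11671440.
Balance: K_A − x×(3220 − 2780) = K_B, so x = (K_A − K_B)/(3220 − 2780) = 7392340/440 = 16800 m.

16800 m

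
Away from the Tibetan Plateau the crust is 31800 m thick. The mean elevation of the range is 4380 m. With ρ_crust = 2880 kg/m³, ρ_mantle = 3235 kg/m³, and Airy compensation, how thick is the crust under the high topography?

Root depth r = h ρ_c / (ρ_m − ρ_c) = 4380 m × 2880 / 355 = 35530 m.
Total thickness = T + h + r = 31800 m + 4380 m + 35530 m = 71700 m.

71700 m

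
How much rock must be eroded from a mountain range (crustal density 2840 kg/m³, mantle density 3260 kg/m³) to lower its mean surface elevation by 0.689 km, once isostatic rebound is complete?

Net drop Δ = e − u = e − e ρ_c/ρ_m = e (ρ_m − ρ_c)/ρ_m.
e = Δ ρ_m/(ρ_m − ρ_c) = 0.689 km × 3260/420 = 5.35 km.

5.35 km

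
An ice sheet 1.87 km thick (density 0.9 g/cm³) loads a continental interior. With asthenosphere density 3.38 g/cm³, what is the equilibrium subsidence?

0.498 km

For local isostatic compensation: the ice load ρ_ice t is balanced by mantle displaced below, ρ_m s.
s = t ρ_ice / ρ_m = 1.87 km × 0.9/3.38 = 0.498 km.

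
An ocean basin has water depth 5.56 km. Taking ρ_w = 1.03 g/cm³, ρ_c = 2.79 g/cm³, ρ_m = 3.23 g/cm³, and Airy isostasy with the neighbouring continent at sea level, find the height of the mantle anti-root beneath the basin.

22.2 km

In Airy isostatic equilibrium: replacing crust with seawater at the top is compensated by replacing crust with mantle at the base: d (ρ_c − ρ_w) = a (ρ_m − ρ_c).
a = d (ρ_c − ρ_w)/(ρ_m − ρ_c) = 5.56 km × 1.76/0.44 = 22.2 km.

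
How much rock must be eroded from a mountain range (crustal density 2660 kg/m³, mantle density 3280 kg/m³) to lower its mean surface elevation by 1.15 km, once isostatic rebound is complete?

6.08 km

Net drop Δ = e − u = e − e ρ_c/ρ_m = e (ρ_m − ρ_c)/ρ_m.
e = Δ ρ_m/(ρ_m − ρ_c) = 1.15 km × 3280/620 = 6.08 km.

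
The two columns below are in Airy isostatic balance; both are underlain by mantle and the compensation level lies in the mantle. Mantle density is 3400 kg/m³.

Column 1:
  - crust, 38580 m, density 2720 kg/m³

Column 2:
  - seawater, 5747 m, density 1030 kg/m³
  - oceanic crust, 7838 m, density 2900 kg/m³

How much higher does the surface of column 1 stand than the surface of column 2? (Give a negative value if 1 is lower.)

For any compensation level in the mantle, the mantle terms cancel and isostasy reduces to e = (Σt_1 − Σt_2) − (Σ(ρt)_1 − Σ(ρt)_2) / ρ_m.
Σt_1 = 38580 m; Σt_2 = 13585 m; Σ(ρt)_1 = 104937600; Σ(ρt)_2 = 28649610 (in m·kg/m³).
e = (38580 − 13585) − (104937600 − 28649610) / 3400 = 2560 m.

2560 m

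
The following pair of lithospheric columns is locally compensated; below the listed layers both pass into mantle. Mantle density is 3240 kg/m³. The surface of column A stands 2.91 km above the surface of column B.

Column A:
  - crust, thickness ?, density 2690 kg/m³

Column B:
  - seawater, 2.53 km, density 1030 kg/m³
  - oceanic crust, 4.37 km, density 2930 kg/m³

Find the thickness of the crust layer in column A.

29.8 km

Take the compensation level at the base of the deeper column (depth z_c below the surface of column A) and equate Σ ρ_i t_i down to z_c; mantle fills any gap and the z_c terms cancel.
Column A: x×2690 + (z_c − 0 − x)×3240
Column B: 2.91×0 + 2.53×1030 + 4.37×2930 + (z_c − 2.91 − 6.9)×3240
The z_c×3240 term appears on both sides and cancels. Collect the known terms of each column as K = Σ(ρt)_known − 3240 × (depth of known layers): K_A = 0 − 3240×0 = 0; K_B = 15410 − 3240×(2.91 + 6.9) = −16374.4.
Balance: K_A − x×(3240 − 2690) = K_B, so x = (K_A − K_B)/(3240 − 2690) = 16374.4/550 = 29.8 km.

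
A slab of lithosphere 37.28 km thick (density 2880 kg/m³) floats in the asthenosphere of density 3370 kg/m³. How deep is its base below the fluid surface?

31.9 km

Draft d = t ρ_obj/ρ_fluid = 37.28 km × 2880/3370 = 31.9 km.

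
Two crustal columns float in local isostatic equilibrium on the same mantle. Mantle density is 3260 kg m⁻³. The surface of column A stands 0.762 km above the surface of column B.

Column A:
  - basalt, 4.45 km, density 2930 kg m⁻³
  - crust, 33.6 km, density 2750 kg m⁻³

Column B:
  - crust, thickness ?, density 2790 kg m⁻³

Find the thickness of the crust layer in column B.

34.3 km

Take the compensation level at the base of the deeper column (depth z_c below the surface of column A) and equate Σ ρ_i t_i down to z_c; mantle fills any gap and the z_c terms cancel.
Column A: 4.45×2930 + 33.6×2750 + (z_c − 38.05)×3260
Column B: 0.762×0 + x×2790 + (z_c − 0.762 − 0 − x)×3260
The z_c×3260 term appears on both sides and cancels. Collect the known terms of each column as K = Σ(ρt)_known − 3260 × (depth of known layers): K_A = 105438.5 − 3260×38.05 = −18604.5; K_B = 0 − 3260×(0.762 + 0) = −2484.12.
Balance: K_A = K_B − x×(3260 − 2790), so x = (K_B − K_A)/(3260 − 2790) = 16120.4/470 = 34.3 km.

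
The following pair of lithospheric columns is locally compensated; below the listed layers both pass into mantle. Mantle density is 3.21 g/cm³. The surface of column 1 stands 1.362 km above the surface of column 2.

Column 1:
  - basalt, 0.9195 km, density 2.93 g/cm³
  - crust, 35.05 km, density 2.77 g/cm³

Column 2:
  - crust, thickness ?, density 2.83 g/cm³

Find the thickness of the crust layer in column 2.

29.8 km

Take the compensation level at the base of the deeper column (depth z_c below the surface of column 1) and equate Σ ρ_i t_i down to z_c; mantle fills any gap and the z_c terms cancel.
Column 1: 0.9195×2.93 + 35.05×2.77 + (z_c − 35.9695)×3.21
Column 2: 1.362×0 + x×2.83 + (z_c − 1.362 − 0 − x)×3.21
The z_c×3.21 term appears on both sides and cancels. Collect the known terms of each column as K = Σ(ρt)_known − 3.21 × (depth of known layers): K_1 = 99.782635 − 3.21×35.9695 = −15.67946; K_2 = 0 − 3.21×(1.362 + 0) = −4.37202.
Balance: K_1 = K_2 − x×(3.21 − 2.83), so x = (K_2 − K_1)/(3.21 − 2.83) = 11.3074/0.38 = 29.8 km.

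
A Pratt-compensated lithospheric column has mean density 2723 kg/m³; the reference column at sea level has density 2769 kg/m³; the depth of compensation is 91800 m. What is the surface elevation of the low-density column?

ρ_ref D = ρ (D + h) → h = D (ρ_ref − ρ)/ρ.
h = 91800 m × (2769 − 2723)/2723 = 1550 m.

1550 m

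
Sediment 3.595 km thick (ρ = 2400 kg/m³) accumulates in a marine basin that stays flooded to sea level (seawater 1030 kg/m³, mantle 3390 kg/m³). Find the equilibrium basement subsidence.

Submarine loading: the sediment displaces seawater, and the subsidence is in turn flooded, so s (ρ_m − ρ_w) = t (ρ_sed − ρ_w).
s = 3.595 km × (2400 − 1030) / (3390 − 1030) = 2.09 km.

2.09 km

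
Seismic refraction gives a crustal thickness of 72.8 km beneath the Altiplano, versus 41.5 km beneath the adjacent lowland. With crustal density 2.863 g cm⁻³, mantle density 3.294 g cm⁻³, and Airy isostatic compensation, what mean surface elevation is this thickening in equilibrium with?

Excess crust Δ = 72.8 km − 41.5 km = 31.3 km, split between elevation h and root r with h + r = Δ.
Airy balance ρ_c h = (ρ_m − ρ_c) r gives r = h ρ_c/(ρ_m − ρ_c), so h (1 + ρ_c/(ρ_m − ρ_c)) = Δ, i.e. h = Δ (ρ_m − ρ_c)/ρ_m.
h = 31.3 km × 0.431/3.294 = 4.1 km.

4.1 km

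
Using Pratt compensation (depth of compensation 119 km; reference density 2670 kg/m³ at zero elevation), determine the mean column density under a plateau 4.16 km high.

Pratt balance: ρ_ref D = ρ (D + h).
ρ = ρ_ref D/(D + h) = 2670 × 119 km/(119 km + 4.16 km) = 2580 kg/m³.

2580 kg/m³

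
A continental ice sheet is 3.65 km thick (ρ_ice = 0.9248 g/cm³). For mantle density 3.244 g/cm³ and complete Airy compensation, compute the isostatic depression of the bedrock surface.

Balancing pressure at the compensation depth: the ice load ρ_ice t is balanced by mantle displaced below, ρ_m s.
s = t ρ_ice / ρ_m = 3.65 km × 0.9248/3.244 = 1.04 km.

1.04 km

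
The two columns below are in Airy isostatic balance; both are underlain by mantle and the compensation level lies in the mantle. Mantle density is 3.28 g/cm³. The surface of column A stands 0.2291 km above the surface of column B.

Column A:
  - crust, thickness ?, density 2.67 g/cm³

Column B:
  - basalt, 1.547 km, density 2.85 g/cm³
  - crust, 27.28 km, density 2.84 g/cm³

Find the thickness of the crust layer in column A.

Take the compensation level at the base of the deeper column (depth z_c below the surface of column A) and equate Σ ρ_i t_i down to z_c; mantle fills any gap and the z_c terms cancel.
Column A: x×2.67 + (z_c − 0 − x)×3.28
Column B: 0.2291×0 + 1.547×2.85 + 27.28×2.84 + (z_c − 0.2291 − 28.827)×3.28
The z_c×3.28 term appears on both sides and cancels. Collect the known terms of each column as K = Σ(ρt)_known − 3.28 × (depth of known layers): K_A = 0 − 3.28×0 = 0; K_B = 81.88415 − 3.28×(0.2291 + 28.827) = −13.419858.
Balance: K_A − x×(3.28 − 2.67) = K_B, so x = (K_A − K_B)/(3.28 − 2.67) = 13.4199/0.61 = 22 km.

22 km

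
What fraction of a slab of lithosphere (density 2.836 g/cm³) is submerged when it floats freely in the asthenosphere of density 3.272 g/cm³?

Submerged fraction = ρ_obj/ρ_fluid = 2.836/3.272 = 86.7%.

86.7%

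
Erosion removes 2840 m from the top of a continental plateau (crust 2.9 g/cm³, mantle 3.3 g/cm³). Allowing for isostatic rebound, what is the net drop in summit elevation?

344 m

Rebound u = e ρ_c/ρ_m = 2840 m × 2.9/3.3 = 2496 m.
Net surface drop = e − u = 2840 m − 2496 m = e (ρ_m − ρ_c)/ρ_m = 344 m.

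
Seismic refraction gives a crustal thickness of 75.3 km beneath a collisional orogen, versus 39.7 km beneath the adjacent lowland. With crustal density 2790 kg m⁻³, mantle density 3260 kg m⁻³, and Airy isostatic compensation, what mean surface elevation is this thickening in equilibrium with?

Excess crust Δ = 75.3 km − 39.7 km = 35.6 km, split between elevation h and root r with h + r = Δ.
Airy balance ρ_c h = (ρ_m − ρ_c) r gives r = h ρ_c/(ρ_m − ρ_c), so h (1 + ρ_c/(ρ_m − ρ_c)) = Δ, i.e. h = Δ (ρ_m − ρ_c)/ρ_m.
h = 35.6 km × 470/3260 = 5.13 km.

5.13 km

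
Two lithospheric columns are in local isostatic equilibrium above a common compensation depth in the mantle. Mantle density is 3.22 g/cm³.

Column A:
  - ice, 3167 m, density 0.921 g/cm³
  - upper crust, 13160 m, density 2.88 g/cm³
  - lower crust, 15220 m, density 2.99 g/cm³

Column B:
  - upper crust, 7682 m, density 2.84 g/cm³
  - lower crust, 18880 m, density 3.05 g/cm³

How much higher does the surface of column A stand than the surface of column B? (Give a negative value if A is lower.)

2830 m

For any compensation level in the mantle, the mantle terms cancel and isostasy reduces to e = (Σt_A − Σt_B) − (Σ(ρt)_A − Σ(ρt)_B) / ρ_m.
Σt_A = 31547 m; Σt_B = 26562 m; Σ(ρt)_A = 86325.407; Σ(ρt)_B = 79400.88 (in m·g/cm³).
e = (31547 − 26562) − (86325.407 − 79400.88) / 3.22 = 2830 m.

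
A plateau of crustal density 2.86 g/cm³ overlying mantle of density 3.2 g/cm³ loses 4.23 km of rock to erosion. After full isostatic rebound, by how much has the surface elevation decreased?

0.449 km

Rebound u = e ρ_c/ρ_m = 4.23 km × 2.86/3.2 = 3.781 km.
Net surface drop = e − u = 4.23 km − 3.781 km = e (ρ_m − ρ_c)/ρ_m = 0.449 km.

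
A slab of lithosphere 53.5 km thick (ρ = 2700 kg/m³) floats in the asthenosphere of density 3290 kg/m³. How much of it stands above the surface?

Floating equilibrium: submerged depth d = t ρ_obj/ρ_fluid = 53.5 km × 2700/3290 = 43.91 km.
Freeboard = t − d = 53.5 km − 43.91 km = 9.59 km.

9.59 km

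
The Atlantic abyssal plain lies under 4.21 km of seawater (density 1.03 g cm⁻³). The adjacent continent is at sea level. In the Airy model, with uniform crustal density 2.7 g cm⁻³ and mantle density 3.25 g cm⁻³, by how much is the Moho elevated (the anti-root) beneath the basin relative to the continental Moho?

For local isostatic compensation: replacing crust with seawater at the top is compensated by replacing crust with mantle at the base: d (ρ_c − ρ_w) = a (ρ_m − ρ_c).
a = d (ρ_c − ρ_w)/(ρ_m − ρ_c) = 4.21 km × 1.67/0.55 = 12.8 km.

12.8 km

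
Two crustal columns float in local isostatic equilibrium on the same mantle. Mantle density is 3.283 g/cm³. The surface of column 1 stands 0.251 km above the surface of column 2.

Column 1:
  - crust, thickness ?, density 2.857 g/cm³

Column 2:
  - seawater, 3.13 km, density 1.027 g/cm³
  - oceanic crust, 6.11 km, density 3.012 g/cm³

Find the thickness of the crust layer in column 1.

22.4 km

Take the compensation level at the base of the deeper column (depth z_c below the surface of column 1) and equate Σ ρ_i t_i down to z_c; mantle fills any gap and the z_c terms cancel.
Column 1: x×2.857 + (z_c − 0 − x)×3.283
Column 2: 0.251×0 + 3.13×1.027 + 6.11×3.012 + (z_c − 0.251 − 9.24)×3.283
The z_c×3.283 term appears on both sides and cancels. Collect the known terms of each column as K = Σ(ρt)_known − 3.283 × (depth of known layers): K_1 = 0 − 3.283×0 = 0; K_2 = 21.61783 − 3.283×(0.251 + 9.24) = −9.541123.
Balance: K_1 − x×(3.283 − 2.857) = K_2, so x = (K_1 − K_2)/(3.283 − 2.857) = 9.54112/0.426 = 22.4 km.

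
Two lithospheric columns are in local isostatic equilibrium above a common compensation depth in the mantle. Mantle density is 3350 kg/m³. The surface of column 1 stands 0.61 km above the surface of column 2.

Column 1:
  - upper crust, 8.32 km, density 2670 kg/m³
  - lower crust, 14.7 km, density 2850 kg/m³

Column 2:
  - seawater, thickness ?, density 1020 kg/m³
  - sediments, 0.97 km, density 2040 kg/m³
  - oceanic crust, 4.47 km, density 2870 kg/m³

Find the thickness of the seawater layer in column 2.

Take the compensation level at the base of the deeper column (depth z_c below the surface of column 1) and equate Σ ρ_i t_i down to z_c; mantle fills any gap and the z_c terms cancel.
Column 1: 8.32×2670 + 14.7×2850 + (z_c − 23.02)×3350
Column 2: 0.61×0 + x×1020 + 0.97×2040 + 4.47×2870 + (z_c − 0.61 − 5.44 − x)×3350
The z_c×3350 term appears on both sides and cancels. Collect the known terms of each column as K = Σ(ρt)_known − 3350 × (depth of known layers): K_1 = 64109.4 − 3350×23.02 = −13007.6; K_2 = 14807.7 − 3350×(0.61 + 5.44) = −5459.8.
Balance: K_1 = K_2 − x×(3350 − 1020), so x = (K_2 − K_1)/(3350 − 1020) = 7547.8/2330 = 3.24 km.

3.24 km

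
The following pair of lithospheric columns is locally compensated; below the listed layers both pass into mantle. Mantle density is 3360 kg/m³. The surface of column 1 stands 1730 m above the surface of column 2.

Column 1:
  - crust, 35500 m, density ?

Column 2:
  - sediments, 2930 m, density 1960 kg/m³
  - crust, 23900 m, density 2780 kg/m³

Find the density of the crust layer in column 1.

2690 kg/m³

Take the compensation level at the base of the deeper column (depth z_c below the surface of column 1) and equate Σ ρ_i t_i down to z_c; mantle fills any gap and the z_c terms cancel.
Column 1: 35500×ρ + (z_c − 35500)×3360
Column 2: 1730×0 + 2930×1960 + 23900×2780 + (z_c − 1730 − 26830)×3360
The z_c×3360 term appears on both sides and cancels. Collect the known terms of each column as K = Σ(ρt)_known − 3360 × (depth of known layers): K_1 = 0 − 3360×35500 = −119280000; K_2 = 72184800 − 3360×(1730 + 26830) = −23776800.
Balance: K_1 + 35500×ρ = K_2, so ρ = (K_2 − K_1)/35500 = 95503200/35500 = 2690 kg/m³.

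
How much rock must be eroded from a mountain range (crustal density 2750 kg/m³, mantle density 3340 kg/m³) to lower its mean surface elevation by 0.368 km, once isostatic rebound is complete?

Net drop Δ = e − u = e − e ρ_c/ρ_m = e (ρ_m − ρ_c)/ρ_m.
e = Δ ρ_m/(ρ_m − ρ_c) = 0.368 km × 3340/590 = 2.08 km.

2.08 km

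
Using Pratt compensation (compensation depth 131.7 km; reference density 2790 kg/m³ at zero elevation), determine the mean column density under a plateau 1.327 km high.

Pratt balance: ρ_ref D = ρ (D + h).
ρ = ρ_ref D/(D + h) = 2790 × 131.7 km/(131.7 km + 1.327 km) = 2760 kg/m³.

2760 kg/m³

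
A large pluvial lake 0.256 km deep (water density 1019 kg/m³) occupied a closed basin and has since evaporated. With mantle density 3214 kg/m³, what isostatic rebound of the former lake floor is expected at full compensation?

u = d ρ_w/ρ_m = 0.256 km × 1019/3214 = 0.0812 km.

0.0812 km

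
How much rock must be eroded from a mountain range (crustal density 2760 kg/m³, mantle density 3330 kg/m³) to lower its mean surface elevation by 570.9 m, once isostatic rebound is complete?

3340 m

Net drop Δ = e − u = e − e ρ_c/ρ_m = e (ρ_m − ρ_c)/ρ_m.
e = Δ ρ_m/(ρ_m − ρ_c) = 570.9 m × 3330/570 = 3340 m.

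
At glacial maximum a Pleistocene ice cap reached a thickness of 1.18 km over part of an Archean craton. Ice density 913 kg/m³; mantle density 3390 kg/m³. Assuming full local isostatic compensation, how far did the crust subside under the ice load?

By Archimedes' principle applied to the lithosphere: the ice load ρ_ice t is balanced by mantle displaced below, ρ_m s.
s = t ρ_ice / ρ_m = 1.18 km × 913/3390 = 0.318 km.

0.318 km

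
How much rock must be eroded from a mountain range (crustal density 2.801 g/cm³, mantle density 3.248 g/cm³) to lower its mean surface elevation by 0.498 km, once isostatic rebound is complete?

3.62 km

Net drop Δ = e − u = e − e ρ_c/ρ_m = e (ρ_m − ρ_c)/ρ_m.
e = Δ ρ_m/(ρ_m − ρ_c) = 0.498 km × 3.248/0.447 = 3.62 km.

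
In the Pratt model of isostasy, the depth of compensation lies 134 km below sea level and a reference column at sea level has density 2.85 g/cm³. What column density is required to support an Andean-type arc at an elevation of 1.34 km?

2.82 g/cm³

Pratt balance: ρ_ref D = ρ (D + h).
ρ = ρ_ref D/(D + h) = 2.85 × 134 km/(134 km + 1.34 km) = 2.82 g/cm³.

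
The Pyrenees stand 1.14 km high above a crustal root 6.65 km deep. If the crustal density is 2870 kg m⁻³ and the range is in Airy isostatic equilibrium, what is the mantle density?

Airy balance: ρ_c h = (ρ_m − ρ_c) r → ρ_m = ρ_c (1 + h/r).
ρ_m = 2870 × (1 + 1.14 km/6.65 km) = 3360 kg m⁻³.

3360 kg m⁻³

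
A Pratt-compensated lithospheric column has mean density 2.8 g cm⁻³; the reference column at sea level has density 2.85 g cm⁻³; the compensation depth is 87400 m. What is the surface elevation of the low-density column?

ρ_ref D = ρ (D + h) → h = D (ρ_ref − ρ)/ρ.
h = 87400 m × (2.85 − 2.8)/2.8 = 1560 m.

1560 m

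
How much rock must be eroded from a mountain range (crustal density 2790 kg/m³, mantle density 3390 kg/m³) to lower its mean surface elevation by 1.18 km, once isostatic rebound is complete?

Net drop Δ = e − u = e − e ρ_c/ρ_m = e (ρ_m − ρ_c)/ρ_m.
e = Δ ρ_m/(ρ_m − ρ_c) = 1.18 km × 3390/600 = 6.67 km.

6.67 km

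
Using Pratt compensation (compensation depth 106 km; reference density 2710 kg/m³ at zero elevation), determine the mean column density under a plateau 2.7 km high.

Pratt balance: ρ_ref D = ρ (D + h).
ρ = ρ_ref D/(D + h) = 2710 × 106 km/(106 km + 2.7 km) = 2640 kg/m³.

2640 kg/m³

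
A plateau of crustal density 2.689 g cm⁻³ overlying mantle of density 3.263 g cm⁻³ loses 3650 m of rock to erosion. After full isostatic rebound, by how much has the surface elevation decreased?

Rebound u = e ρ_c/ρ_m = 3650 m × 2.689/3.263 = 3008 m.
Net surface drop = e − u = 3650 m − 3008 m = e (ρ_m − ρ_c)/ρ_m = 642 m.

642 m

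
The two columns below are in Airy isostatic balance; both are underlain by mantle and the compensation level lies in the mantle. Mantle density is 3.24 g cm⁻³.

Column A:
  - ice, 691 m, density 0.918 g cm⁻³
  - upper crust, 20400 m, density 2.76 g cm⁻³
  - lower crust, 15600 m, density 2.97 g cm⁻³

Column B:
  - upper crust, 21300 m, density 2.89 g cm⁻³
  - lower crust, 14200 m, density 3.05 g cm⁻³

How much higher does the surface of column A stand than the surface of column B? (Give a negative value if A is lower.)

1680 m

For any compensation level in the mantle, the mantle terms cancel and isostasy reduces to e = (Σt_A − Σt_B) − (Σ(ρt)_A − Σ(ρt)_B) / ρ_m.
Σt_A = 36691 m; Σt_B = 35500 m; Σ(ρt)_A = 103270.338; Σ(ρt)_B = 104867 (in m·g cm⁻³).
e = (36691 − 35500) − (103270.338 − 104867) / 3.24 = 1680 m.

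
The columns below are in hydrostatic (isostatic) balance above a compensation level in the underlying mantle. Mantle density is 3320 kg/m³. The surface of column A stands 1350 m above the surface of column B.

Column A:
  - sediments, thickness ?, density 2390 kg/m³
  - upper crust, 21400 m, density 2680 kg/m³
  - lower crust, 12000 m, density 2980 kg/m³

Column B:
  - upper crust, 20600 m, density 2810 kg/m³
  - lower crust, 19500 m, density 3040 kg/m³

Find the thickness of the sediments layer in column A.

2870 m

Take the compensation level at the base of the deeper column (depth z_c below the surface of column A) and equate Σ ρ_i t_i down to z_c; mantle fills any gap and the z_c terms cancel.
Column A: x×2390 + 21400×2680 + 12000×2980 + (z_c − 33400 − x)×3320
Column B: 1350×0 + 20600×2810 + 19500×3040 + (z_c − 1350 − 40100)×3320
The z_c×3320 term appears on both sides and cancels. Collect the known terms of each column as K = Σ(ρt)_known − 3320 × (depth of known layers): K_A = 93112000 − 3320×33400 = −17776000; K_B = 117166000 − 3320×(1350 + 40100) = −20448000.
Balance: K_A − x×(3320 − 2390) = K_B, so x = (K_A − K_B)/(3320 − 2390) = 2672000/930 = 2870 m.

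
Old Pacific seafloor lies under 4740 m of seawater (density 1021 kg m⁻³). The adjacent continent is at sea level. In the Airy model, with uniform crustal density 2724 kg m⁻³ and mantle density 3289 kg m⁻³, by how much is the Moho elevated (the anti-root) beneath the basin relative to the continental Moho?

14300 m

Balancing pressure at the compensation depth: replacing crust with seawater at the top is compensated by replacing crust with mantle at the base: d (ρ_c − ρ_w) = a (ρ_m − ρ_c).
a = d (ρ_c − ρ_w)/(ρ_m − ρ_c) = 4740 m × 1703/565 = 14300 m.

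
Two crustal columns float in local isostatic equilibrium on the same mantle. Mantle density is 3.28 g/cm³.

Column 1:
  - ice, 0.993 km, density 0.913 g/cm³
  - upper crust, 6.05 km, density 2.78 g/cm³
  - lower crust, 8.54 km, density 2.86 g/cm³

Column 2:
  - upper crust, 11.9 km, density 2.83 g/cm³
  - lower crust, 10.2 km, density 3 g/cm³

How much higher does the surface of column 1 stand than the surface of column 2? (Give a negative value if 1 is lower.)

0.229 km

For any compensation level in the mantle, the mantle terms cancel and isostasy reduces to e = (Σt_1 − Σt_2) − (Σ(ρt)_1 − Σ(ρt)_2) / ρ_m.
Σt_1 = 15.583 km; Σt_2 = 22.1 km; Σ(ρt)_1 = 42.150009; Σ(ρt)_2 = 64.277 (in km·g/cm³).
e = (15.583 − 22.1) − (42.150009 − 64.277) / 3.28 = 0.229 km.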